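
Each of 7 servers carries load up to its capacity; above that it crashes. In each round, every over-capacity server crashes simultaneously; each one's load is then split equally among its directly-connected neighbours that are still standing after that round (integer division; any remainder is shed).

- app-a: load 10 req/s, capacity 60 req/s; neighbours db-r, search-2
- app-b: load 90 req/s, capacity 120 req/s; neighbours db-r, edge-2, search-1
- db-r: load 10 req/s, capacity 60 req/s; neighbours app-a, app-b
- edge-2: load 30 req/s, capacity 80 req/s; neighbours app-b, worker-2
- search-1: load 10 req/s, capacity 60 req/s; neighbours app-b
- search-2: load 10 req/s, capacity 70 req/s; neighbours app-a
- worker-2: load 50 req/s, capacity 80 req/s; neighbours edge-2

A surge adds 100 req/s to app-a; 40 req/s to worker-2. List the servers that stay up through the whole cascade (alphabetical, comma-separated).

Round 1 — app-a at 110 > 60; worker-2 at 90 > 80. app-a, worker-2 crash.
  app-a sheds 110 req/s to db-r, search-2: 55 each.
    db-r: 10+55 = 65 > 60
    search-2: 10+55 = 65 ≤ 70
  worker-2 sheds 90 req/s to edge-2: 90 each.
    edge-2: 30+90 = 120 > 80
Round 2 — db-r, edge-2 crash.
  db-r sheds 65 req/s to app-b: 65 each.
    app-b: 90+65 = 155 > 120
  edge-2 sheds 120 req/s to app-b: 120 each.
    app-b: 155+120 = 275 > 120
Round 3 — app-b crashes.
  app-b sheds 275 req/s to search-1: 275 each.
    search-1: 10+275 = 285 > 60
Round 4 — search-1 crashes.
  search-1 sheds 285 req/s: no online neighbours, lost.
No further crashes.

search-2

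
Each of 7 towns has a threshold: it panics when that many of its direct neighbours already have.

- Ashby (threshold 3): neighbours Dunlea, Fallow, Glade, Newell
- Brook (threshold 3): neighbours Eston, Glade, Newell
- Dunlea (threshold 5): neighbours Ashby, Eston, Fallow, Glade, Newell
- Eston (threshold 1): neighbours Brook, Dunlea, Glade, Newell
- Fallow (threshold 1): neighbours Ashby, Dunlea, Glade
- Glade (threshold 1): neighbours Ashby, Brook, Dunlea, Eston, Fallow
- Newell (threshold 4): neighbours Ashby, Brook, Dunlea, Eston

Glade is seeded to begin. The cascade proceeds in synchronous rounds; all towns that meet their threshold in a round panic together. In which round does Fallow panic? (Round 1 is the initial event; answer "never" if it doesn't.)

Round 1 — Glade panics (initial).
Round 2 — checking thresholds:
  Ashby: 1 of 4 neighbours < 3, below threshold.
  Brook: 1 of 3 neighbours < 3, below threshold.
  Dunlea: 1 of 5 neighbours < 5, below threshold.
  Eston: 1 of 4 neighbours ≥ 1, panics.
  Fallow: 1 of 3 neighbours ≥ 1, panics.
Round 3 — no new panics; cascade stops.

2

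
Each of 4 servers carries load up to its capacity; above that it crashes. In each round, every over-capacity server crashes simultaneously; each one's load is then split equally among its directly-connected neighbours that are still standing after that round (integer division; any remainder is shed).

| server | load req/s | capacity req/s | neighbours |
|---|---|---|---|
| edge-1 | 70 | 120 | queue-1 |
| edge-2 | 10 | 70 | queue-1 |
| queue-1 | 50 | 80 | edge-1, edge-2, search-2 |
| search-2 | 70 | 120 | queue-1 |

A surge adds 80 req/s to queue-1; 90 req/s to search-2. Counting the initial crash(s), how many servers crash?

4

Round 1 — queue-1 at 130 > 80; search-2 at 160 > 120. queue-1, search-2 crash.
  queue-1 sheds 130 req/s to edge-1, edge-2: 65 each.
    edge-1: 70+65 = 135 > 120
    edge-2: 10+65 = 75 > 70
  search-2 sheds 160 req/s: no online neighbours, lost.
Round 2 — edge-1, edge-2 crash.
  edge-1 sheds 135 req/s: no online neighbours, lost.
  edge-2 sheds 75 req/s: no online neighbours, lost.
No further crashes.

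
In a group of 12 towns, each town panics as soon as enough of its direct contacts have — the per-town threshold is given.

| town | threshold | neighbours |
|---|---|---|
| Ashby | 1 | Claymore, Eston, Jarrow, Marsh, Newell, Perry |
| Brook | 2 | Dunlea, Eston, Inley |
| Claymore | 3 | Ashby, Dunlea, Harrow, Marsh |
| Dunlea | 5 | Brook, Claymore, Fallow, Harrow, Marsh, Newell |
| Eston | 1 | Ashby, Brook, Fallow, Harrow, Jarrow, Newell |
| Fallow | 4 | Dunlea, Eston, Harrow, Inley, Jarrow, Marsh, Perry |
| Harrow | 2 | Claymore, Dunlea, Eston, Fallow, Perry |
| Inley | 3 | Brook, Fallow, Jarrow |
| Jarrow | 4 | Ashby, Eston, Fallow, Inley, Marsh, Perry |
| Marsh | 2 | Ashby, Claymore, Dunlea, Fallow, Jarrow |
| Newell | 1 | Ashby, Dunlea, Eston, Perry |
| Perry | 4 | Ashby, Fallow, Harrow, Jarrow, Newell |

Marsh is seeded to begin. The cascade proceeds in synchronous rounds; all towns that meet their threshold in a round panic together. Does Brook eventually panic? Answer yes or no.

no

Round 1 — Marsh panics (initial).
Round 2 — checking thresholds:
  Ashby: 1 of 6 neighbours ≥ 1, panics.
  Claymore: 1 of 4 neighbours < 3, below threshold.
  Dunlea: 1 of 6 neighbours < 5, below threshold.
  Fallow: 1 of 7 neighbours < 4, below threshold.
  Jarrow: 1 of 6 neighbours < 4, below threshold.
Round 3 — checking thresholds:
  Claymore: 2 of 4 neighbours < 3, below threshold.
  Dunlea: 1 of 6 neighbours < 5, below threshold.
  Eston: 1 of 6 neighbours ≥ 1, panics.
  Fallow: 1 of 7 neighbours < 4, below threshold.
  Jarrow: 2 of 6 neighbours < 4, below threshold.
  Newell: 1 of 4 neighbours ≥ 1, panics.
  Perry: 1 of 5 neighbours < 4, below threshold.
Round 4 — no new panics; cascade stops.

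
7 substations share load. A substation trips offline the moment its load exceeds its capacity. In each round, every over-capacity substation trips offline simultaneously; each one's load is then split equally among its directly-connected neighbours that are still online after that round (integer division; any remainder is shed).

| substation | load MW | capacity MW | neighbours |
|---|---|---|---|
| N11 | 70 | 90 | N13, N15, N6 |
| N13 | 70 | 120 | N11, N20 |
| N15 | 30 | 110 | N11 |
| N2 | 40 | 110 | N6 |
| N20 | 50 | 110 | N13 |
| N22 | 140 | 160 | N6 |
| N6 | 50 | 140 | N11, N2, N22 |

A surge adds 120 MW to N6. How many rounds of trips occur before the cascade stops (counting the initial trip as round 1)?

4

Round 1 — N6 at 170 > 140. N6 trips offline.
  N6 sheds 170 MW to N11, N2, N22: 56 each (2 lost).
    N11: 70+56 = 126 > 90
    N2: 40+56 = 96 ≤ 110
    N22: 140+56 = 196 > 160
Round 2 — N11, N22 trip offline.
  N11 sheds 126 MW to N13, N15: 63 each.
    N13: 70+63 = 133 > 120
    N15: 30+63 = 93 ≤ 110
  N22 sheds 196 MW: no online neighbours, lost.
Round 3 — N13 trips offline.
  N13 sheds 133 MW to N20: 133 each.
    N20: 50+133 = 183 > 110
Round 4 — N20 trips offline.
  N20 sheds 183 MW: no online neighbours, lost.
No further trips.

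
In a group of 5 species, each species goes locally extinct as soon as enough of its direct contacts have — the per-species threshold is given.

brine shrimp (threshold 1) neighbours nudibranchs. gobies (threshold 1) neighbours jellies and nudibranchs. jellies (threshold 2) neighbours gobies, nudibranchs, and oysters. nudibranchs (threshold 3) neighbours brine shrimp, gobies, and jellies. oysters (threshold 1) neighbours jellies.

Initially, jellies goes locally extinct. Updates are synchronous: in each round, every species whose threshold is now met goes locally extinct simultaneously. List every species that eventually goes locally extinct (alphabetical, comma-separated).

Round 1 — jellies goes locally extinct (initial).
Round 2 — checking thresholds:
  gobies: 1 of 2 neighbours ≥ 1, goes locally extinct.
  nudibranchs: 1 of 3 neighbours < 3, below threshold.
  oysters: 1 of 1 neighbours ≥ 1, goes locally extinct.
Round 3 — no new extinctions; cascade stops.

gobies, jellies, oysters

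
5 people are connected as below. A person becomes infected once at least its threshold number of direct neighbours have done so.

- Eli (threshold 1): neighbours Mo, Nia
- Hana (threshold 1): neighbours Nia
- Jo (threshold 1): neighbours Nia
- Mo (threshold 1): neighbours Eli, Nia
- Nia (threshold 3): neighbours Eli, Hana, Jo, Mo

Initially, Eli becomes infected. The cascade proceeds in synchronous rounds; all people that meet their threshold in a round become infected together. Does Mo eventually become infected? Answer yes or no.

Round 1 — Eli becomes infected (initial).
Round 2 — checking thresholds:
  Mo: 1 of 2 neighbours ≥ 1, becomes infected.
  Nia: 1 of 4 neighbours < 3, not yet.
Round 3 — no new infections; cascade stops.

yes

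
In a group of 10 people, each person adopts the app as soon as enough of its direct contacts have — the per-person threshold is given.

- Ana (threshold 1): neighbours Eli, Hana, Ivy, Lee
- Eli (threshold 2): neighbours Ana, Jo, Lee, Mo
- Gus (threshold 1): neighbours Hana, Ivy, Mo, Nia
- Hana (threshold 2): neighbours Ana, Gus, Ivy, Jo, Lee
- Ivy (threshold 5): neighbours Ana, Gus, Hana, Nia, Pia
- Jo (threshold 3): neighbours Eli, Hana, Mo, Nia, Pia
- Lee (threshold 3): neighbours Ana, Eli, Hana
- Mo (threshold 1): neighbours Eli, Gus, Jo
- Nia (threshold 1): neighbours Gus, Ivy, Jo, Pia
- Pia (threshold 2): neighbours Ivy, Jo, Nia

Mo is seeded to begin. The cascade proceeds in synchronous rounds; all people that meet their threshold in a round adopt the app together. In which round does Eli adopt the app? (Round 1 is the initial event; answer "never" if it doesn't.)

never

Round 1 — Mo adopts the app (initial).
Round 2 — checking thresholds:
  Eli: 1 of 4 neighbours < 2, below threshold.
  Gus: 1 of 4 neighbours ≥ 1, adopts the app.
  Jo: 1 of 5 neighbours < 3, below threshold.
Round 3 — checking thresholds:
  Eli: 1 of 4 neighbours < 2, below threshold.
  Hana: 1 of 5 neighbours < 2, below threshold.
  Ivy: 1 of 5 neighbours < 5, below threshold.
  Jo: 1 of 5 neighbours < 3, below threshold.
  Nia: 1 of 4 neighbours ≥ 1, adopts the app.
Round 4 — no new adoptions; cascade stops.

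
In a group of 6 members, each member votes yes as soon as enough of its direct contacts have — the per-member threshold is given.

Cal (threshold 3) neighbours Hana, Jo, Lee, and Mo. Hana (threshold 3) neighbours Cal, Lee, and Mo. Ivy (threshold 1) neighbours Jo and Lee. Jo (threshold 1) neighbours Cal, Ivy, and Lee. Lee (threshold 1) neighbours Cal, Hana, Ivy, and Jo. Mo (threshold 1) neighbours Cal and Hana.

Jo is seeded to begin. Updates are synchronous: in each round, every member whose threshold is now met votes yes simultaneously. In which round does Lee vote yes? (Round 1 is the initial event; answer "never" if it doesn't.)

Round 1 — Jo votes yes (initial).
Round 2 — checking thresholds:
  Cal: 1 of 4 neighbours < 3, below threshold.
  Ivy: 1 of 2 neighbours ≥ 1, votes yes.
  Lee: 1 of 4 neighbours ≥ 1, votes yes.
Round 3 — no new yes votes; cascade stops.

2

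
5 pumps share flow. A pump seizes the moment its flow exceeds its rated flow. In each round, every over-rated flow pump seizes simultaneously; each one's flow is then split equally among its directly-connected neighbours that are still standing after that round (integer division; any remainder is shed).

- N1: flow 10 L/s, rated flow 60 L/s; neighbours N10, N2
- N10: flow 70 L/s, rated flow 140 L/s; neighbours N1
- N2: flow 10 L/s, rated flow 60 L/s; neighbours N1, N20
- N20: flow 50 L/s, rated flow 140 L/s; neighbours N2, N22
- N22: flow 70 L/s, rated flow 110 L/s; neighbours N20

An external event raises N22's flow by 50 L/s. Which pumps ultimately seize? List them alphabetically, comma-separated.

Round 1 — N22 at 120 > 110. N22 seizes.
  N22 sheds 120 L/s to N20: 120 each.
    N20: 50+120 = 170 > 140
Round 2 — N20 seizes.
  N20 sheds 170 L/s to N2: 170 each.
    N2: 10+170 = 180 > 60
Round 3 — N2 seizes.
  N2 sheds 180 L/s to N1: 180 each.
    N1: 10+180 = 190 > 60
Round 4 — N1 seizes.
  N1 sheds 190 L/s to N10: 190 each.
    N10: 70+190 = 260 > 140
Round 5 — N10 seizes.
  N10 sheds 260 L/s: no online neighbours, lost.
No further seizures.

N1, N10, N2, N20, N22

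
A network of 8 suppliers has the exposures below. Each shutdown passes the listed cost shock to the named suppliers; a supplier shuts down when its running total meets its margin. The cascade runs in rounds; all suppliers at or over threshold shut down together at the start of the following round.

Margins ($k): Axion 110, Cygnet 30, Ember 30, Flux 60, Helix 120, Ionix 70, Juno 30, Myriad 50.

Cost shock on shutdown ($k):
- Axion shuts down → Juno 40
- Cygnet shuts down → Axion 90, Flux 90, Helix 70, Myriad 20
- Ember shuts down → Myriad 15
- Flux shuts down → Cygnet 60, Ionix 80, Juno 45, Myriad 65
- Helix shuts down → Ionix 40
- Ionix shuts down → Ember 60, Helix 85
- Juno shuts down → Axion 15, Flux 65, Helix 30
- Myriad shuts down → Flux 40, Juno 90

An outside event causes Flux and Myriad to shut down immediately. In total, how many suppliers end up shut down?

Round 1 — Flux, Myriad shut down (initial).
  Cygnet: +60 → 60 ≥ 30
  Ionix: +80 → 80 ≥ 70
  Juno: +45+90 → 135 ≥ 30
Round 2 — Cygnet, Ionix, Juno shut down.
  Axion: +90+15 → 105 < 110
  Ember: +60 → 60 ≥ 30
  Helix: +70+85+30 → 185 ≥ 120
Round 3 — Ember, Helix shut down.
No further shutdowns.

7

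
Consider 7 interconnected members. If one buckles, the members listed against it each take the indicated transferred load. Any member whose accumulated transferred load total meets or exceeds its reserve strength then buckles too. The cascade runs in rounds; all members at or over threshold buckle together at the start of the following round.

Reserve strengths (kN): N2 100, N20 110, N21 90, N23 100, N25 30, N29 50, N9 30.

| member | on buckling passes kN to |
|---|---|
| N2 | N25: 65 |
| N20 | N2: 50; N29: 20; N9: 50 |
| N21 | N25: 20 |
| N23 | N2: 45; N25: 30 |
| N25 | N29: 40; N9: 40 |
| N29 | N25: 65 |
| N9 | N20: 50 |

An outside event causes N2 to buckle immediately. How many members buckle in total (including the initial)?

Round 1 — N2 buckles (initial).
  N25: +65 → 65 ≥ 30
Round 2 — N25 buckles.
  N29: +40 → 40 < 50
  N9: +40 → 40 ≥ 30
Round 3 — N9 buckles.
  N20: +50 → 50 < 110
No further bucklings.

3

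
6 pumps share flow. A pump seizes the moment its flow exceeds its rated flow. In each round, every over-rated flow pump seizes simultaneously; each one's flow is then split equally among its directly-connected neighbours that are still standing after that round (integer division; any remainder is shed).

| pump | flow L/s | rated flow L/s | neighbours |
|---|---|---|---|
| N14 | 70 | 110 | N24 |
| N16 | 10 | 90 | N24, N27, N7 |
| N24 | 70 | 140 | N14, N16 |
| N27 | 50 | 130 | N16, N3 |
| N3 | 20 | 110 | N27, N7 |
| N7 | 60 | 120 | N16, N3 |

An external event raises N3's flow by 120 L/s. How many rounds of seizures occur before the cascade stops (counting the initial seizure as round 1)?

Round 1 — N3 at 140 > 110. N3 seizes.
  N3 sheds 140 L/s to N27, N7: 70 each.
    N27: 50+70 = 120 ≤ 130
    N7: 60+70 = 130 > 120
Round 2 — N7 seizes.
  N7 sheds 130 L/s to N16: 130 each.
    N16: 10+130 = 140 > 90
Round 3 — N16 seizes.
  N16 sheds 140 L/s to N24, N27: 70 each.
    N24: 70+70 = 140 ≤ 140
    N27: 120+70 = 190 > 130
Round 4 — N27 seizes.
  N27 sheds 190 L/s: no online neighbours, lost.
No further seizures.

4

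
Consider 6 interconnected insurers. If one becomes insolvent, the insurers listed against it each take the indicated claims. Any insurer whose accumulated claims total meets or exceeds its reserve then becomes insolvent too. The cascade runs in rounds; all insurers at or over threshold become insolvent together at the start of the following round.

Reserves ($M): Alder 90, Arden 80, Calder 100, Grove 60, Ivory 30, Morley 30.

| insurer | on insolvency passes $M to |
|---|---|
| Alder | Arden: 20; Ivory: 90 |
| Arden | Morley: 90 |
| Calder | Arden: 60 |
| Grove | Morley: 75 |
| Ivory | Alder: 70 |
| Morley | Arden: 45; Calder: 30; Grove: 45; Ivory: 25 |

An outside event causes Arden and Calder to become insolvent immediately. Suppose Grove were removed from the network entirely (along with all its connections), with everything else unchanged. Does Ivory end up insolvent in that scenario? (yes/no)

With Grove removed:
Round 1 — Arden, Calder become insolvent (initial).
  Morley: +90 → 90 ≥ 30
Round 2 — Morley becomes insolvent.
  Ivory: +25 → 25 < 30
No further insolvencies.

no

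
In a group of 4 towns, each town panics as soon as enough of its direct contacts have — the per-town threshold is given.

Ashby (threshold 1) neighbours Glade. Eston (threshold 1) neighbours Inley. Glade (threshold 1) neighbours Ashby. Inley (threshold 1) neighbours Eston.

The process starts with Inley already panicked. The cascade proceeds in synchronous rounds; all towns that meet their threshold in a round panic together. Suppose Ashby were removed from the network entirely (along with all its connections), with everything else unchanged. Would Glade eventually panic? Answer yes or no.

no

With Ashby removed:
Round 1 — Inley panics (initial).
Round 2 — checking thresholds:
  Eston: 1 of 1 neighbours ≥ 1, panics.
Round 3 — no new panics; cascade stops.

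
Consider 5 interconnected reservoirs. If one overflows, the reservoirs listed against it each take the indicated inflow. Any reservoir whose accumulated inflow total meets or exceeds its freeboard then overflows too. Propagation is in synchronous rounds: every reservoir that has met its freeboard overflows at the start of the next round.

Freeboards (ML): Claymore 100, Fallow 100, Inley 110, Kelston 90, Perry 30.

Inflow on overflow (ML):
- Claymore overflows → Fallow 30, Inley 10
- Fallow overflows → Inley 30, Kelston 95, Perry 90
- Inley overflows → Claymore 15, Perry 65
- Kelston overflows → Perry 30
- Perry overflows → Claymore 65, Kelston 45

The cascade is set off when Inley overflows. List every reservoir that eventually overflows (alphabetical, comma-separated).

Round 1 — Inley overflows (initial).
  Claymore: +15 → 15 < 100
  Perry: +65 → 65 ≥ 30
Round 2 — Perry overflows.
  Claymore: +65 → 80 < 100
  Kelston: +45 → 45 < 90
No further overflows.

Inley, Perry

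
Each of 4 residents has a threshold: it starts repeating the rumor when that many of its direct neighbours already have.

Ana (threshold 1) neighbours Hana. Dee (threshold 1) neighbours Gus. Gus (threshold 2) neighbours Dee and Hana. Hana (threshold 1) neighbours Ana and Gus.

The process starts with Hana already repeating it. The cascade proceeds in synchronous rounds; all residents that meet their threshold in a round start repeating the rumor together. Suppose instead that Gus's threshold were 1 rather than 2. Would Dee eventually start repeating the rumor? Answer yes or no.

yes

With Gus's threshold at 1:
Round 1 — Hana starts repeating the rumor (initial).
Round 2 — checking thresholds:
  Ana: 1 of 1 neighbours ≥ 1, starts repeating the rumor.
  Gus: 1 of 2 neighbours ≥ 1, starts repeating the rumor.
Round 3 — checking thresholds:
  Dee: 1 of 1 neighbours ≥ 1, starts repeating the rumor.
Round 4 — no new spreads; cascade stops.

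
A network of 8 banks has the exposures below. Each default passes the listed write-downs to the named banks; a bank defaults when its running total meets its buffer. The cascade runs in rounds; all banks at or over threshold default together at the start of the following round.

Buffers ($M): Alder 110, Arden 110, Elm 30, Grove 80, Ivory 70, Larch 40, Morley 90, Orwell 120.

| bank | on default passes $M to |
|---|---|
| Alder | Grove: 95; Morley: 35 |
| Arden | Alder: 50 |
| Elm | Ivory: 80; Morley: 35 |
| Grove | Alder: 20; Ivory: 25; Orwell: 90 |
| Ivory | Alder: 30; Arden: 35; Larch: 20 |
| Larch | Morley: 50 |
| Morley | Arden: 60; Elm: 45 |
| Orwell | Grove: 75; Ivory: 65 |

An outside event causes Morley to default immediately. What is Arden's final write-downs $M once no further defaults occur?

95

Round 1 — Morley defaults (initial).
  Arden: +60 → 60 < 110
  Elm: +45 → 45 ≥ 30
Round 2 — Elm defaults.
  Ivory: +80 → 80 ≥ 70
Round 3 — Ivory defaults.
  Alder: +30 → 30 < 110
  Arden: +35 → 95 < 110
  Larch: +20 → 20 < 40
No further defaults.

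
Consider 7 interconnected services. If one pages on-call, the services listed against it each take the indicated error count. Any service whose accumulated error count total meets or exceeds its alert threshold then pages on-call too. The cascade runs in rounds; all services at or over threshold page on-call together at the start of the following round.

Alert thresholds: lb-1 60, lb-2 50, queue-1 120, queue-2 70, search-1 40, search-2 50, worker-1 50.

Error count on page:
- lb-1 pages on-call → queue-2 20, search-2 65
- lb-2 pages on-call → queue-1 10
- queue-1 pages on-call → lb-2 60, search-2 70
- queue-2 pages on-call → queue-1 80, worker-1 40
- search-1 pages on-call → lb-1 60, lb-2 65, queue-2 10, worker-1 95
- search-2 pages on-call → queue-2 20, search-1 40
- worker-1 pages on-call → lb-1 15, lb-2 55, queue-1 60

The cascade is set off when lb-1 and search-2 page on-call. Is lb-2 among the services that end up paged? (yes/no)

yes

Round 1 — lb-1, search-2 page on-call (initial).
  queue-2: +20+20 → 40 < 70
  search-1: +40 → 40 ≥ 40
Round 2 — search-1 pages on-call.
  lb-2: +65 → 65 ≥ 50
  queue-2: +10 → 50 < 70
  worker-1: +95 → 95 ≥ 50
Round 3 — lb-2, worker-1 page on-call.
  queue-1: +10+60 → 70 < 120
No further pages.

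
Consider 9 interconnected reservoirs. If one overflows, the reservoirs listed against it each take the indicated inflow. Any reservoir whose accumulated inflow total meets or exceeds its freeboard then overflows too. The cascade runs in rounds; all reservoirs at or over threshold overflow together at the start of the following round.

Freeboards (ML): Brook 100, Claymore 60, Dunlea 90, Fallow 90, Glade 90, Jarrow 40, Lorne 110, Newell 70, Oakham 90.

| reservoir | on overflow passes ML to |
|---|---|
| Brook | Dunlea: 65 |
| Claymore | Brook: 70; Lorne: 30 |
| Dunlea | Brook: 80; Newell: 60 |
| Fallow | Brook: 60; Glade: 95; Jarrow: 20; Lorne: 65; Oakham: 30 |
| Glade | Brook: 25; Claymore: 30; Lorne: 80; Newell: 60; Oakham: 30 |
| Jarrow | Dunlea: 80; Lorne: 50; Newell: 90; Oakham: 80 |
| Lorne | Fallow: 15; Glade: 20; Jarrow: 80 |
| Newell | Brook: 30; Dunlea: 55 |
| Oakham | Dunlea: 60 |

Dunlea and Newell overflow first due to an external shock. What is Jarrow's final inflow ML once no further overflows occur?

0

Round 1 — Dunlea, Newell overflow (initial).
  Brook: +80+30 → 110 ≥ 100
Round 2 — Brook overflows.
No further overflows.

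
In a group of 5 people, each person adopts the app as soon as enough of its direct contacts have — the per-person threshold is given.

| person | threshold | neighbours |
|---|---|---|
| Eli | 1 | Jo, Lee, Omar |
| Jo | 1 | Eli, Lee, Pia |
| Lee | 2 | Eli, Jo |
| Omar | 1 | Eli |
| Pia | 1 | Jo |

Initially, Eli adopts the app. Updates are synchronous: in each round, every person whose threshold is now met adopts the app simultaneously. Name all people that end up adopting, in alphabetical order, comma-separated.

Eli, Jo, Lee, Omar, Pia

Round 1 — Eli adopts the app (initial).
Round 2 — checking thresholds:
  Jo: 1 of 3 neighbours ≥ 1, adopts the app.
  Lee: 1 of 2 neighbours < 2, holds.
  Omar: 1 of 1 neighbours ≥ 1, adopts the app.
Round 3 — checking thresholds:
  Lee: 2 of 2 neighbours ≥ 2, adopts the app.
  Pia: 1 of 1 neighbours ≥ 1, adopts the app.
Round 4 — no new adoptions; cascade stops.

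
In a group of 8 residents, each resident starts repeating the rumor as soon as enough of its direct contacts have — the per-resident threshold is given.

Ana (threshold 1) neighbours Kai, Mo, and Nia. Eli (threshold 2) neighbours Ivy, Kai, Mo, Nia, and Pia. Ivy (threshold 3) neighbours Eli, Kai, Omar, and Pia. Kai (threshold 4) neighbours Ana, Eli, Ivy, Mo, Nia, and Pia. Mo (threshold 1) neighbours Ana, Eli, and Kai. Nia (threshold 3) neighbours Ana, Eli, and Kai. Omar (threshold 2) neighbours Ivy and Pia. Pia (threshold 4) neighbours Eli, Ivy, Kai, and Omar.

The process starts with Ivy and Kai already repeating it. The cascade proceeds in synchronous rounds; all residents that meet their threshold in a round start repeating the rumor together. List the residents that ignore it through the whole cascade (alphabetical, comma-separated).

Omar, Pia

Round 1 — Ivy, Kai start repeating the rumor (initial).
Round 2 — checking thresholds:
  Ana: 1 of 3 neighbours ≥ 1, starts repeating the rumor.
  Eli: 2 of 5 neighbours ≥ 2, starts repeating the rumor.
  Mo: 1 of 3 neighbours ≥ 1, starts repeating the rumor.
  Nia: 1 of 3 neighbours < 3, holds.
  Omar: 1 of 2 neighbours < 2, holds.
  Pia: 2 of 4 neighbours < 4, holds.
Round 3 — checking thresholds:
  Nia: 3 of 3 neighbours ≥ 3, starts repeating the rumor.
  Omar: 1 of 2 neighbours < 2, holds.
  Pia: 3 of 4 neighbours < 4, holds.
Round 4 — no new spreads; cascade stops.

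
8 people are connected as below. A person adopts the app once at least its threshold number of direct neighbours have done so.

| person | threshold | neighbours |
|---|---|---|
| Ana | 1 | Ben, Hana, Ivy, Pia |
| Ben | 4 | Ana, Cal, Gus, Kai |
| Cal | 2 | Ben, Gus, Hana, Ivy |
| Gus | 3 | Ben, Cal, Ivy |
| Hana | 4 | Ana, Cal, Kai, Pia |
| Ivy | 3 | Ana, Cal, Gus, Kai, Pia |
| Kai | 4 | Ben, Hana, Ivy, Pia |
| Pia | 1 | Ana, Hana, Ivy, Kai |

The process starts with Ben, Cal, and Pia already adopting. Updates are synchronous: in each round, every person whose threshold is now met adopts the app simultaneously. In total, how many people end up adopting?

Round 1 — Ben, Cal, Pia adopt the app (initial).
Round 2 — checking thresholds:
  Ana: 2 of 4 neighbours ≥ 1, adopts the app.
  Gus: 2 of 3 neighbours < 3, holds.
  Hana: 2 of 4 neighbours < 4, holds.
  Ivy: 2 of 5 neighbours < 3, holds.
  Kai: 2 of 4 neighbours < 4, holds.
Round 3 — checking thresholds:
  Gus: 2 of 3 neighbours < 3, holds.
  Hana: 3 of 4 neighbours < 4, holds.
  Ivy: 3 of 5 neighbours ≥ 3, adopts the app.
  Kai: 2 of 4 neighbours < 4, holds.
Round 4 — checking thresholds:
  Gus: 3 of 3 neighbours ≥ 3, adopts the app.
  Hana: 3 of 4 neighbours < 4, holds.
  Kai: 3 of 4 neighbours < 4, holds.
Round 5 — no new adoptions; cascade stops.

6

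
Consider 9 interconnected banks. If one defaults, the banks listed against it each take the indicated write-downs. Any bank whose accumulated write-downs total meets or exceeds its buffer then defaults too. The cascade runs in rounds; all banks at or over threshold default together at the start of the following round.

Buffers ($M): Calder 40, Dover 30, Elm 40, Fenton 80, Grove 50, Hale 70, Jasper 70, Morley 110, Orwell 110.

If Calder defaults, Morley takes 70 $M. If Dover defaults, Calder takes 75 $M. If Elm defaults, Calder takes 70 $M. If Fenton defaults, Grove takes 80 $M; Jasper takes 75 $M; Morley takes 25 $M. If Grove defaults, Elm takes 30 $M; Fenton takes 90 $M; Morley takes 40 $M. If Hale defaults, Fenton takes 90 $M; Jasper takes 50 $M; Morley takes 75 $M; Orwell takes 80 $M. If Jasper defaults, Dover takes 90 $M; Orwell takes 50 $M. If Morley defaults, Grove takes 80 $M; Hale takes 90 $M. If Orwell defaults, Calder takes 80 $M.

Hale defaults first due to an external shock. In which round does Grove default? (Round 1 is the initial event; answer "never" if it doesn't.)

Round 1 — Hale defaults (initial).
  Fenton: +90 → 90 ≥ 80
  Jasper: +50 → 50 < 70
  Morley: +75 → 75 < 110
  Orwell: +80 → 80 < 110
Round 2 — Fenton defaults.
  Grove: +80 → 80 ≥ 50
  Jasper: +75 → 125 ≥ 70
  Morley: +25 → 100 < 110
Round 3 — Grove, Jasper default.
  Dover: +90 → 90 ≥ 30
  Elm: +30 → 30 < 40
  Morley: +40 → 140 ≥ 110
  Orwell: +50 → 130 ≥ 110
Round 4 — Dover, Morley, Orwell default.
  Calder: +75+80 → 155 ≥ 40
Round 5 — Calder defaults.
No further defaults.

3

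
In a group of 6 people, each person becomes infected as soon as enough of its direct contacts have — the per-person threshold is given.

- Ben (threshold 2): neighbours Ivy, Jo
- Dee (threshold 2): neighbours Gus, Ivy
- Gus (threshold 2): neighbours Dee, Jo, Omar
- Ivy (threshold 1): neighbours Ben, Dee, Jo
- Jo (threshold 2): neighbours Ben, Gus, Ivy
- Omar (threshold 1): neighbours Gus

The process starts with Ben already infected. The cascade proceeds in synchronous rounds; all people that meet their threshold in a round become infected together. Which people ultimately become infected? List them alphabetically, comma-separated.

Ben, Ivy, Jo

Round 1 — Ben becomes infected (initial).
Round 2 — checking thresholds:
  Ivy: 1 of 3 neighbours ≥ 1, becomes infected.
  Jo: 1 of 3 neighbours < 2, below threshold.
Round 3 — checking thresholds:
  Dee: 1 of 2 neighbours < 2, below threshold.
  Jo: 2 of 3 neighbours ≥ 2, becomes infected.
Round 4 — no new infections; cascade stops.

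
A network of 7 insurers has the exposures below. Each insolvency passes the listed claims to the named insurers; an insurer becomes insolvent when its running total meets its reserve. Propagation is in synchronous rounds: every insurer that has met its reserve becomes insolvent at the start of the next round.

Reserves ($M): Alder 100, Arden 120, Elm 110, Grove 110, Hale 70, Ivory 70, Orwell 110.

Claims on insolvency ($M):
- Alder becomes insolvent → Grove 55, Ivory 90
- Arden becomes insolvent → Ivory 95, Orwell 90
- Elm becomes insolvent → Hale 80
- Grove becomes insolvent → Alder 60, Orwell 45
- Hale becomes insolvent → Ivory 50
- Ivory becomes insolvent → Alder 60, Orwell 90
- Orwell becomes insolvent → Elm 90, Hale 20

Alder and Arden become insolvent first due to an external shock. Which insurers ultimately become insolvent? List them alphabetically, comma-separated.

Alder, Arden, Ivory, Orwell

Round 1 — Alder, Arden become insolvent (initial).
  Grove: +55 → 55 < 110
  Ivory: +90+95 → 185 ≥ 70
  Orwell: +90 → 90 < 110
Round 2 — Ivory becomes insolvent.
  Orwell: +90 → 180 ≥ 110
Round 3 — Orwell becomes insolvent.
  Elm: +90 → 90 < 110
  Hale: +20 → 20 < 70
No further insolvencies.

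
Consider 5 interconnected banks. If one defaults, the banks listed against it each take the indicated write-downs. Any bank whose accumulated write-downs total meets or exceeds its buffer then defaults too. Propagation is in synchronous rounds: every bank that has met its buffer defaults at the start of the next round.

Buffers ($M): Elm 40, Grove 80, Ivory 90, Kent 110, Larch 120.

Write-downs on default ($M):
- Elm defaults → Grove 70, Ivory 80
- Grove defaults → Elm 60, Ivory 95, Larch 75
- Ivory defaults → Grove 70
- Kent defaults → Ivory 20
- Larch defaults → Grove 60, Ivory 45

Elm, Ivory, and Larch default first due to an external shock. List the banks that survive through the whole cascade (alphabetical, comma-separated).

Kent

Round 1 — Elm, Ivory, Larch default (initial).
  Grove: +70+70+60 → 200 ≥ 80
Round 2 — Grove defaults.
No further defaults.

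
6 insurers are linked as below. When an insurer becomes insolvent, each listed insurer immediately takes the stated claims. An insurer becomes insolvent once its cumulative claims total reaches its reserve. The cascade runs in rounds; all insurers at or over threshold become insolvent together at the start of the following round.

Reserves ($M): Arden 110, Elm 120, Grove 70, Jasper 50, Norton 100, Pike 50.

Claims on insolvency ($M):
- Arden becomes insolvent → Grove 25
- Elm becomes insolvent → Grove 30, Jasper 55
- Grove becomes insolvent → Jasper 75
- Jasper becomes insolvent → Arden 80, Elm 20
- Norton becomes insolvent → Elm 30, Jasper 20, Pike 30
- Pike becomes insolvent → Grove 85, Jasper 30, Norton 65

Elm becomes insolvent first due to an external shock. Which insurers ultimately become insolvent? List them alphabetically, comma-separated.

Round 1 — Elm becomes insolvent (initial).
  Grove: +30 → 30 < 70
  Jasper: +55 → 55 ≥ 50
Round 2 — Jasper becomes insolvent.
  Arden: +80 → 80 < 110
No further insolvencies.

Elm, Jasper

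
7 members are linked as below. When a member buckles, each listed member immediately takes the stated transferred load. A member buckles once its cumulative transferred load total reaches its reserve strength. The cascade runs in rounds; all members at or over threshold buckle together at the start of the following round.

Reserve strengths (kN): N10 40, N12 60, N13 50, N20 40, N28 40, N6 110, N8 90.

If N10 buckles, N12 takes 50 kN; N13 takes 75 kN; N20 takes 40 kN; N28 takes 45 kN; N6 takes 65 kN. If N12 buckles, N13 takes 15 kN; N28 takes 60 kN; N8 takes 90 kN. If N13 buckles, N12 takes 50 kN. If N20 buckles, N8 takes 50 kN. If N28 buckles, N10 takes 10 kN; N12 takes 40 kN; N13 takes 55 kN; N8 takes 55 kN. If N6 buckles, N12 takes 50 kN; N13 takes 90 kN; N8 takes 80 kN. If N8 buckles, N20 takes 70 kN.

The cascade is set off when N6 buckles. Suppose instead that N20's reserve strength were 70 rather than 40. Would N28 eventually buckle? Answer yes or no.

With N20's reserve strength at 70:
Round 1 — N6 buckles (initial).
  N12: +50 → 50 < 60
  N13: +90 → 90 ≥ 50
  N8: +80 → 80 < 90
Round 2 — N13 buckles.
  N12: +50 → 100 ≥ 60
Round 3 — N12 buckles.
  N28: +60 → 60 ≥ 40
  N8: +90 → 170 ≥ 90
Round 4 — N28, N8 buckle.
  N10: +10 → 10 < 40
  N20: +70 → 70 ≥ 70
Round 5 — N20 buckles.
No further bucklings.

yes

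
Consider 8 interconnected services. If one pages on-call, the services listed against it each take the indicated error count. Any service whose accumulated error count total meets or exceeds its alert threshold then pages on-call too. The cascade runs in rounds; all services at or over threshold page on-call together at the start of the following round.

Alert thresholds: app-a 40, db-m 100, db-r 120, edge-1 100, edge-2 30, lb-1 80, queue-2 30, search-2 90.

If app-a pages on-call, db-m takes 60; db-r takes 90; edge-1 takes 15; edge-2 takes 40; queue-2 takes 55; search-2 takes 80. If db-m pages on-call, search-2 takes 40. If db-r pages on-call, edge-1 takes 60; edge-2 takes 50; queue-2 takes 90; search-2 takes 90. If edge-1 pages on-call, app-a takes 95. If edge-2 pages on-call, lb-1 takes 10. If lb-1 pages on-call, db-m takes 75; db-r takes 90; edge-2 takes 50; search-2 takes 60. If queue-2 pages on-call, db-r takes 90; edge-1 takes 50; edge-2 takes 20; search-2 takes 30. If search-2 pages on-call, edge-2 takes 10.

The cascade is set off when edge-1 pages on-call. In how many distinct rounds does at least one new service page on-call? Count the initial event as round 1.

4

Round 1 — edge-1 pages on-call (initial).
  app-a: +95 → 95 ≥ 40
Round 2 — app-a pages on-call.
  db-m: +60 → 60 < 100
  db-r: +90 → 90 < 120
  edge-2: +40 → 40 ≥ 30
  queue-2: +55 → 55 ≥ 30
  search-2: +80 → 80 < 90
Round 3 — edge-2, queue-2 page on-call.
  db-r: +90 → 180 ≥ 120
  lb-1: +10 → 10 < 80
  search-2: +30 → 110 ≥ 90
Round 4 — db-r, search-2 page on-call.
No further pages.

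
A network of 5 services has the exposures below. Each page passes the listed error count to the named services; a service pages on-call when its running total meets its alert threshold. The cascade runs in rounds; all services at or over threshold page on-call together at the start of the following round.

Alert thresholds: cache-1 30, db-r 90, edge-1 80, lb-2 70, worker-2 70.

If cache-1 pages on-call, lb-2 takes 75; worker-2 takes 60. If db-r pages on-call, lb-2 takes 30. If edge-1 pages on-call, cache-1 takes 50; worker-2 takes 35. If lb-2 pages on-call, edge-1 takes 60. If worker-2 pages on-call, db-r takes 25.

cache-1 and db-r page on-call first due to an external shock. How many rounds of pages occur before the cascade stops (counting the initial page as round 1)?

2

Round 1 — cache-1, db-r page on-call (initial).
  lb-2: +75+30 → 105 ≥ 70
  worker-2: +60 → 60 < 70
Round 2 — lb-2 pages on-call.
  edge-1: +60 → 60 < 80
No further pages.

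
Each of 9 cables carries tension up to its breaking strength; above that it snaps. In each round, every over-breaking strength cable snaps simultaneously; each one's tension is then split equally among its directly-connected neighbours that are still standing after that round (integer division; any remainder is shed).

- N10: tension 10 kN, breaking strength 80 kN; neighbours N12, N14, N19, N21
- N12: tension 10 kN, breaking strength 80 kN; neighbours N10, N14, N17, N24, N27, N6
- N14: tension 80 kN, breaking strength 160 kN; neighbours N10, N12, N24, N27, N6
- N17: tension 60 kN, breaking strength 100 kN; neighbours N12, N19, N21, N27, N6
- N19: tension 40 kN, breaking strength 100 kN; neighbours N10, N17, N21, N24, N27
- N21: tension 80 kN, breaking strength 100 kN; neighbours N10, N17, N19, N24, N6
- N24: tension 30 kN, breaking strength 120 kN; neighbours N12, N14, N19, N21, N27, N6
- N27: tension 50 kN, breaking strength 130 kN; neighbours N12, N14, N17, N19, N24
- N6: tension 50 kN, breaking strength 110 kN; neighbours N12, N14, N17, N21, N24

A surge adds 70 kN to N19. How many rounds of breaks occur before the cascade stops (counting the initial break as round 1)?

Round 1 — N19 at 110 > 100. N19 snaps.
  N19 sheds 110 kN to N10, N17, N21, N24, N27: 22 each.
    N10: 10+22 = 32 ≤ 80
    N17: 60+22 = 82 ≤ 100
    N21: 80+22 = 102 > 100
    N24: 30+22 = 52 ≤ 120
    N27: 50+22 = 72 ≤ 130
Round 2 — N21 snaps.
  N21 sheds 102 kN to N10, N17, N24, N6: 25 each (2 lost).
    N10: 32+25 = 57 ≤ 80
    N17: 82+25 = 107 > 100
    N24: 52+25 = 77 ≤ 120
    N6: 50+25 = 75 ≤ 110
Round 3 — N17 snaps.
  N17 sheds 107 kN to N12, N27, N6: 35 each (2 lost).
    N12: 10+35 = 45 ≤ 80
    N27: 72+35 = 107 ≤ 130
    N6: 75+35 = 110 ≤ 110
No further breaks.

3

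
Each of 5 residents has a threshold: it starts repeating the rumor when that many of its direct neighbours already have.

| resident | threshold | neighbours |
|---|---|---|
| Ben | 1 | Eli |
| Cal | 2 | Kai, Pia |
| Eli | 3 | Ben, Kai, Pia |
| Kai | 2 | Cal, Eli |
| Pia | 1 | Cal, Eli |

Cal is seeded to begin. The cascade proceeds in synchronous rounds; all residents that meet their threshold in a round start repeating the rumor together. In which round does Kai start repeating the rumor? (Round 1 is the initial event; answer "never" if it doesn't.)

never

Round 1 — Cal starts repeating the rumor (initial).
Round 2 — checking thresholds:
  Kai: 1 of 2 neighbours < 2, not yet.
  Pia: 1 of 2 neighbours ≥ 1, starts repeating the rumor.
Round 3 — no new spreads; cascade stops.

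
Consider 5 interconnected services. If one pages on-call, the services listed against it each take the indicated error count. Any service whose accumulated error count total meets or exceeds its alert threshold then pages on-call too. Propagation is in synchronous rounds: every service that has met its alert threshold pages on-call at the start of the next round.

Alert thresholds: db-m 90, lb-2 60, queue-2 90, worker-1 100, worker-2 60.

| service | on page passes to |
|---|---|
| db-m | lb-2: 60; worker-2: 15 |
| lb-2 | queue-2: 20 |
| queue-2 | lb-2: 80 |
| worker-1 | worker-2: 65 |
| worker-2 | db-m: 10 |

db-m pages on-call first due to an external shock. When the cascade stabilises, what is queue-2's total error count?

20

Round 1 — db-m pages on-call (initial).
  lb-2: +60 → 60 ≥ 60
  worker-2: +15 → 15 < 60
Round 2 — lb-2 pages on-call.
  queue-2: +20 → 20 < 90
No further pages.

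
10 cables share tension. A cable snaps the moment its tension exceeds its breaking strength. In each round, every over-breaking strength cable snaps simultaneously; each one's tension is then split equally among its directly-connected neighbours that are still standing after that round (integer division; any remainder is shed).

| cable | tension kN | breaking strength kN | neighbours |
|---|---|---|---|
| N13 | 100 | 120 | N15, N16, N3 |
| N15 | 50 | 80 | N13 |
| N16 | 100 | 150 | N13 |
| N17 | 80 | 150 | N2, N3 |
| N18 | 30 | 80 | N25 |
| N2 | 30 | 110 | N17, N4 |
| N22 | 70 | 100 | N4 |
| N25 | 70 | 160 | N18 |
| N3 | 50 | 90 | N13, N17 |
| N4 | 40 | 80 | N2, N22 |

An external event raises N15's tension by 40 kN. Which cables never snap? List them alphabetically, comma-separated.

N18, N25

Round 1 — N15 at 90 > 80. N15 snaps.
  N15 sheds 90 kN to N13: 90 each.
    N13: 100+90 = 190 > 120
Round 2 — N13 snaps.
  N13 sheds 190 kN to N16, N3: 95 each.
    N16: 100+95 = 195 > 150
    N3: 50+95 = 145 > 90
Round 3 — N16, N3 snap.
  N16 sheds 195 kN: no online neighbours, lost.
  N3 sheds 145 kN to N17: 145 each.
    N17: 80+145 = 225 > 150
Round 4 — N17 snaps.
  N17 sheds 225 kN to N2: 225 each.
    N2: 30+225 = 255 > 110
Round 5 — N2 snaps.
  N2 sheds 255 kN to N4: 255 each.
    N4: 40+255 = 295 > 80
Round 6 — N4 snaps.
  N4 sheds 295 kN to N22: 295 each.
    N22: 70+295 = 365 > 100
Round 7 — N22 snaps.
  N22 sheds 365 kN: no online neighbours, lost.
No further breaks.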